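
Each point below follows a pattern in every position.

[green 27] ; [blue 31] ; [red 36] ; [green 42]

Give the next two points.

Colour goes green, blue, red, green → blue → red (repeats green → blue → red).
For the second component, differences are 4, 5, 6, … (increasing by 1 each time): 27, 31, 36, 42 → 49 → 57.
So the next two points are [blue 49] and [red 57].

[blue 49], [red 57]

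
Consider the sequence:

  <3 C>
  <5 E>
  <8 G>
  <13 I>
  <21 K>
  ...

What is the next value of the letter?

Letter: letters move forward 2 places in the alphabet, so C, E, G, I, K → M.

M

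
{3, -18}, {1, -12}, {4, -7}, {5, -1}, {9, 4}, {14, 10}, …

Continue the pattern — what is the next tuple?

{23, 15}

First component: each term is the sum of the two before it, so 3, 1, 4, 5, 9, 14 → 23.
Second component — alternating steps +6, +5, +6, +5, …: -18, -12, -7, -1, 4, 10 → 15.
Putting it together: {23, 15}.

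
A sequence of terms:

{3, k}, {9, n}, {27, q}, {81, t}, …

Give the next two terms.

{243, w}, {729, z}

First entry: ×3 each step, so 3, 9, 27, 81 → 243 → 729.
Letter: letters move forward 3 places in the alphabet, so k, n, q, t → w → z.
So the next two terms are {243, w} and {729, z}.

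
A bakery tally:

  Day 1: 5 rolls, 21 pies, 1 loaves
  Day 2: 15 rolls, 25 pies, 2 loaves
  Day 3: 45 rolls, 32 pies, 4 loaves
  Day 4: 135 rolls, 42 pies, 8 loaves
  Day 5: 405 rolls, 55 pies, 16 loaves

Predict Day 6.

1215 rolls, 71 pies, 32 loaves

Rolls — ×3 each step: 5, 15, 45, 135, 405 → 1215.
Pies: differences are 4, 7, 10, … (increasing by 3 each time); 21, 25, 32, 42, 55 → 71.
For the loaves, ×2 each step: 1, 2, 4, 8, 16 → 32.
Combining the parts gives 1215 rolls, 71 pies, 32 loaves.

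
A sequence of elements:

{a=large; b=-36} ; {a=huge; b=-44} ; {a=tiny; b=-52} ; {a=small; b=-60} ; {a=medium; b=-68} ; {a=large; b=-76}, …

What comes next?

For the a, repeats large → huge → tiny → small → medium: large, huge, tiny, small, medium, large → huge.
B: -36, -44, -52, -60, -68, -76 → -84 (−8 each step).
Putting it together: {a=huge; b=-84}.

{a=huge; b=-84}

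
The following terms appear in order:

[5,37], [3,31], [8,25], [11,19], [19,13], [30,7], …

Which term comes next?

First component — each term is the sum of the two before it: 5, 3, 8, 11, 19, 30 → 49.
Second component: −6 each step; 37, 31, 25, 19, 13, 7 → 1.
Combining the parts gives [49,1].

[49,1]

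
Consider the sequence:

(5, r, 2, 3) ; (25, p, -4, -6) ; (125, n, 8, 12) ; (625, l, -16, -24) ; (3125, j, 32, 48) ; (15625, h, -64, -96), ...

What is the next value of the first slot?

78125

First slot: ×5 each step, so 5, 25, 125, 625, 3125, 15625 → 78125.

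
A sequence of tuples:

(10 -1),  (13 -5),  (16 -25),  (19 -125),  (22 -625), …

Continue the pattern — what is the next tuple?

First slot goes 10, 13, 16, 19, 22 → 25 (+3 each step).
Second slot: ×5 each step; -1, -5, -25, -125, -625 → -3125.
So the next tuple is (25 -3125).

(25 -3125)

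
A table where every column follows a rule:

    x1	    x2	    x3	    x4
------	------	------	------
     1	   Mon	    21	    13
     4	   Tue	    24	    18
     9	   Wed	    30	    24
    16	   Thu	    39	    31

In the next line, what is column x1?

Column x1: perfect squares: 1², 2², 3², …; 1, 4, 9, 16 → 25.

25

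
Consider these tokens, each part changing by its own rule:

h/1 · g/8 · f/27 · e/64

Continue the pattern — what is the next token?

d/125

For the letter, letters move back 1 place in the alphabet: h, g, f, e → d.
Second component: perfect cubes: 1³, 2³, 3³, …; 1, 8, 27, 64 → 125.
So the next token is d/125.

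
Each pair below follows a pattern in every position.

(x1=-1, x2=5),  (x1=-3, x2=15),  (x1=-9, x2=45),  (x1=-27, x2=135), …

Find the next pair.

(x1=-81, x2=405)

X1: ×3 each step; -1, -3, -9, -27 → -81.
X2 goes 5, 15, 45, 135 → 405 (×3 each step).
Putting it together: (x1=-81, x2=405).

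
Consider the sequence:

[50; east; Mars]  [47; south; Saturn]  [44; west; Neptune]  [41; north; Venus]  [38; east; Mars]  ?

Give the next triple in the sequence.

[35; south; Saturn]

First value: 50, 47, 44, 41, 38 → 35 (−3 each step).
Direction: repeats east → south → west → north; east, south, west, north, east → south.
Planet goes Mars, Saturn, Neptune, Venus, Mars → Saturn (repeats Mars → Saturn → Neptune → Venus).
Putting it together: [35; south; Saturn].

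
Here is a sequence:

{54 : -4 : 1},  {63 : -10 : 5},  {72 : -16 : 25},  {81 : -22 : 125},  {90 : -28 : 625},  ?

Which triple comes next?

First value goes 54, 63, 72, 81, 90 → 99 (+9 each step).
Second value — −6 each step: -4, -10, -16, -22, -28 → -34.
Third value — ×5 each step: 1, 5, 25, 125, 625 → 3125.
Combining the parts gives {99 : -34 : 3125}.

{99 : -34 : 3125}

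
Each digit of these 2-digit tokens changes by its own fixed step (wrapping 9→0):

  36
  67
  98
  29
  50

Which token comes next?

First digit goes 3, 6, 9, 2, 5 → 8 (+3 each step, mod 10).
Second digit: +1 each step, mod 10, so 6, 7, 8, 9, 0 → 1.
Combining the parts gives 81.

81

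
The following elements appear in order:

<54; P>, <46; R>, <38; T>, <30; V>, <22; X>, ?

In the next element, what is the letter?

Z

For the letter, letters move forward 2 places in the alphabet: P, R, T, V, X → Z.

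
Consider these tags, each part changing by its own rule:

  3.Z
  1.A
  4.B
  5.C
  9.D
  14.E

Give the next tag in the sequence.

23.F

First component — each term is the sum of the two before it: 3, 1, 4, 5, 9, 14 → 23.
For the letter, letters move forward 1 place in the alphabet, wrapping Z→A: Z, A, B, C, D, E → F.
Putting it together: 23.F.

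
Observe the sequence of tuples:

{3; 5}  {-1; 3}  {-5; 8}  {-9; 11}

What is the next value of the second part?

Second part — each term is the sum of the two before it: 5, 3, 8, 11 → 19.

19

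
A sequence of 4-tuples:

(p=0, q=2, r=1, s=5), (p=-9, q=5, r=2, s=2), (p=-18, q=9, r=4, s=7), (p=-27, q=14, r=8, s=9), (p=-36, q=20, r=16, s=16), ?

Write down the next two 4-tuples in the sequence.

P: 0, -9, -18, -27, -36 → -45 → -54 (−9 each step).
Q — differences are 3, 4, 5, … (increasing by 1 each time): 2, 5, 9, 14, 20 → 27 → 35.
R — ×2 each step: 1, 2, 4, 8, 16 → 32 → 64.
S: each term is the sum of the two before it; 5, 2, 7, 9, 16 → 25 → 41.
Putting the parts together: (p=-45, q=27, r=32, s=25) and then (p=-54, q=35, r=64, s=41).

(p=-45, q=27, r=32, s=25), (p=-54, q=35, r=64, s=41)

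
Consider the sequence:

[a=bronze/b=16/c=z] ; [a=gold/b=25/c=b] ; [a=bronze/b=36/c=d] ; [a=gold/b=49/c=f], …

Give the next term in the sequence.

[a=bronze/b=64/c=h]

A goes bronze, gold, bronze, gold → bronze (alternates bronze ↔ gold).
B: perfect squares: 4², 5², 6², …, so 16, 25, 36, 49 → 64.
C: letters move forward 2 places in the alphabet, wrapping Z→A; z, b, d, f → h.
Putting it together: [a=bronze/b=64/c=h].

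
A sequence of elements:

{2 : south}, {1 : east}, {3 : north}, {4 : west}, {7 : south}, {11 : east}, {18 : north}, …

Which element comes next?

{29 : west}

First value: 2, 1, 3, 4, 7, 11, 18 → 29 (each term is the sum of the two before it).
Direction: repeats south → east → north → west, so south, east, north, west, south, east, north → west.
Combining the parts gives {29 : west}.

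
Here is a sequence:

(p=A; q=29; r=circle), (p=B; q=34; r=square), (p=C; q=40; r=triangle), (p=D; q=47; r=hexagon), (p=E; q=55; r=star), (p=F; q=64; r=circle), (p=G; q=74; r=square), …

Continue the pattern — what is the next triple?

(p=H; q=85; r=triangle)

P: A, B, C, D, E, F, G → H (letters move forward 1 place in the alphabet).
Q — differences are 5, 6, 7, … (increasing by 1 each time): 29, 34, 40, 47, 55, 64, 74 → 85.
R: repeats circle → square → triangle → hexagon → star; circle, square, triangle, hexagon, star, circle, square → triangle.
So the next triple is (p=H; q=85; r=triangle).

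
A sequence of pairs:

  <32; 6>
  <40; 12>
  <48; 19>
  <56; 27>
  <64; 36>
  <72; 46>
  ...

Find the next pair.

<80; 57>

For the first slot, +8 each step: 32, 40, 48, 56, 64, 72 → 80.
Second slot — differences are 6, 7, 8, … (increasing by 1 each time): 6, 12, 19, 27, 36, 46 → 57.
Putting it together: <80; 57>.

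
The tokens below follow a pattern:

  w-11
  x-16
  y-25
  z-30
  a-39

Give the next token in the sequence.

Letter: letters move forward 1 place in the alphabet, wrapping Z→A, so w, x, y, z, a → b.
Second component: alternating steps +5, +9, +5, +9, …, so 11, 16, 25, 30, 39 → 44.
Combining the parts gives b-44.

b-44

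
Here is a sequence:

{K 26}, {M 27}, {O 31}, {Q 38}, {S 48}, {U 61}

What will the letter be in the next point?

W

Letter: letters move forward 2 places in the alphabet; K, M, O, Q, S, U → W.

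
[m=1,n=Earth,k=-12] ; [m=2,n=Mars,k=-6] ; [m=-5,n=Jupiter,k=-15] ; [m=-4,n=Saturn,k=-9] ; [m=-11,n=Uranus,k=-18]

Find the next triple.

M: alternating steps +1, −7, +1, −7, …; 1, 2, -5, -4, -11 → -10.
N: runs through the planets Mercury→Neptune; Earth, Mars, Jupiter, Saturn, Uranus → Neptune.
K: -12, -6, -15, -9, -18 → -12 (alternating steps +6, −9, +6, −9, …).
Putting it together: [m=-10,n=Neptune,k=-12].

[m=-10,n=Neptune,k=-12]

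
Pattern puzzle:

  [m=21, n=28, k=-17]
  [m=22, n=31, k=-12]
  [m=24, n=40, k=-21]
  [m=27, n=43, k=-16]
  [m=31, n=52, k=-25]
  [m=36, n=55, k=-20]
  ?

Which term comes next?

[m=42, n=64, k=-29]

M goes 21, 22, 24, 27, 31, 36 → 42 (differences are 1, 2, 3, … (increasing by 1 each time)).
For the n, alternating steps +3, +9, +3, +9, …: 28, 31, 40, 43, 52, 55 → 64.
K: alternating steps +5, −9, +5, −9, …, so -17, -12, -21, -16, -25, -20 → -29.
Combining the parts gives [m=42, n=64, k=-29].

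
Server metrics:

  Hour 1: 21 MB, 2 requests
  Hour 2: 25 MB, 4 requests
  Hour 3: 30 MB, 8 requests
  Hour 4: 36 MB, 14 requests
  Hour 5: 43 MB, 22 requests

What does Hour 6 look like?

51 MB, 32 requests

MB: 21, 25, 30, 36, 43 → 51 (differences are 4, 5, 6, … (increasing by 1 each time)).
For the requests, differences are 2, 4, 6, … (increasing by 2 each time): 2, 4, 8, 14, 22 → 32.
Putting it together: 51 MB, 32 requests.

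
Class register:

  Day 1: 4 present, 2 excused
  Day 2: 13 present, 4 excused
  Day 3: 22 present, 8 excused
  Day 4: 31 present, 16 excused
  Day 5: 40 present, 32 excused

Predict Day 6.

49 present, 64 excused

Present: +9 each step; 4, 13, 22, 31, 40 → 49.
Excused: ×2 each step; 2, 4, 8, 16, 32 → 64.
Putting it together: 49 present, 64 excused.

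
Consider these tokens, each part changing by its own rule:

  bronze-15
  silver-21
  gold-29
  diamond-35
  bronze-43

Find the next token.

silver-49

Rank goes bronze, silver, gold, diamond, bronze → silver (repeats bronze → silver → gold → diamond).
Second component: 15, 21, 29, 35, 43 → 49 (alternating steps +6, +8, +6, +8, …).
Putting it together: silver-49.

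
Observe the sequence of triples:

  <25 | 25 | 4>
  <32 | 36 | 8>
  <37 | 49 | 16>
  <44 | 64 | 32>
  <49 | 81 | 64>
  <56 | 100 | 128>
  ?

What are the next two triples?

First value — alternating steps +7, +5, +7, +5, …: 25, 32, 37, 44, 49, 56 → 61 → 68.
Second value goes 25, 36, 49, 64, 81, 100 → 121 → 144 (perfect squares: 5², 6², 7², …).
Third value — ×2 each step: 4, 8, 16, 32, 64, 128 → 256 → 512.
Putting the parts together: <61 | 121 | 256> and then <68 | 144 | 512>.

<61 | 121 | 256>, <68 | 144 | 512>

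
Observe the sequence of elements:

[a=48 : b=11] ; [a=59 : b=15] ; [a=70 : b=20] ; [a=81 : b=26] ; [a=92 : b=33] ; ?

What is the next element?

[a=103 : b=41]

A: 48, 59, 70, 81, 92 → 103 (+11 each step).
B — differences are 4, 5, 6, … (increasing by 1 each time): 11, 15, 20, 26, 33 → 41.
Combining the parts gives [a=103 : b=41].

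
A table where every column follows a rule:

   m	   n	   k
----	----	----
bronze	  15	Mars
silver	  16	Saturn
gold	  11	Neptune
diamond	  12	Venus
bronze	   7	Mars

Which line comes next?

silver  8  Saturn

Column m goes bronze, silver, gold, diamond, bronze → silver (repeats bronze → silver → gold → diamond).
Column n goes 15, 16, 11, 12, 7 → 8 (alternating steps +1, −5, +1, −5, …).
Column k: repeats Mars → Saturn → Neptune → Venus, so Mars, Saturn, Neptune, Venus, Mars → Saturn.
Combining the parts gives silver  8  Saturn.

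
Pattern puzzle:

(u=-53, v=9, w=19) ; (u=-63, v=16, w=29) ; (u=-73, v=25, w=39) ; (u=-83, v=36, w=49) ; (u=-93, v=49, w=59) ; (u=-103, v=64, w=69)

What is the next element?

(u=-113, v=81, w=79)

U: −10 each step, so -53, -63, -73, -83, -93, -103 → -113.
V — perfect squares: 3², 4², 5², …: 9, 16, 25, 36, 49, 64 → 81.
W — together with the u always sums to -34: 19, 29, 39, 49, 59, 69 → 79.
Combining the parts gives (u=-113, v=81, w=79).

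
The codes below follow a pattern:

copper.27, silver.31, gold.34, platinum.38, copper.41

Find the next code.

Metal: repeats copper → silver → gold → platinum; copper, silver, gold, platinum, copper → silver.
For the second component, alternating steps +4, +3, +4, +3, …: 27, 31, 34, 38, 41 → 45.
Putting it together: silver.45.

silver.45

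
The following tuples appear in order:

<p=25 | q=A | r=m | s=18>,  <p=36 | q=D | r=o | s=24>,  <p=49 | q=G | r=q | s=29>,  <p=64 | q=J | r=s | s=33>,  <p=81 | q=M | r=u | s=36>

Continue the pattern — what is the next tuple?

<p=100 | q=P | r=w | s=38>

P goes 25, 36, 49, 64, 81 → 100 (perfect squares: 5², 6², 7², …).
Q — letters move forward 3 places in the alphabet: A, D, G, J, M → P.
R: letters move forward 2 places in the alphabet; m, o, q, s, u → w.
S goes 18, 24, 29, 33, 36 → 38 (differences are 6, 5, 4, … (decreasing by 1 each time)).
Combining the parts gives <p=100 | q=P | r=w | s=38>.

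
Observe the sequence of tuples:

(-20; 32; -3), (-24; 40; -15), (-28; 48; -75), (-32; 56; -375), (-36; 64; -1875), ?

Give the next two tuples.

First entry: -20, -24, -28, -32, -36 → -40 → -44 (−4 each step).
Second entry: +8 each step, so 32, 40, 48, 56, 64 → 72 → 80.
For the third entry, ×5 each step: -3, -15, -75, -375, -1875 → -9375 → -46875.
So the next two tuples are (-40; 72; -9375) and (-44; 80; -46875).

(-40; 72; -9375), (-44; 80; -46875)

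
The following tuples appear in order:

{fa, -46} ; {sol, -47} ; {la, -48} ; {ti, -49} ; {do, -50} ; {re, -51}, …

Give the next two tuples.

Note: fa, sol, la, ti, do, re → mi → fa (runs through the solfège scale do→ti).
Second entry — −1 each step: -46, -47, -48, -49, -50, -51 → -52 → -53.
Putting the parts together: {mi, -52} and then {fa, -53}.

{mi, -52}, {fa, -53}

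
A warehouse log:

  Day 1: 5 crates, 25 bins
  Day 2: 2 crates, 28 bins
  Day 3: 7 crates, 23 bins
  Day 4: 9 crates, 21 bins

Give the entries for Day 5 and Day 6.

16 crates, 14 bins; 25 crates, 5 bins

For the crates, each term is the sum of the two before it: 5, 2, 7, 9 → 16 → 25.
For the bins, together with the crates always sums to 30: 25, 28, 23, 21 → 14 → 5.
Putting the parts together: 16 crates, 14 bins and then 25 crates, 5 bins.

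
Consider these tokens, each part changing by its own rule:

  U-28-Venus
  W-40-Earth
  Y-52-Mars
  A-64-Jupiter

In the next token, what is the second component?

76

Second component: +12 each step, so 28, 40, 52, 64 → 76.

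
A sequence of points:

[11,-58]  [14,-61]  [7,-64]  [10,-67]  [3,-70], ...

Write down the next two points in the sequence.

First entry: alternating steps +3, −7, +3, −7, …; 11, 14, 7, 10, 3 → 6 → -1.
For the second entry, −3 each step: -58, -61, -64, -67, -70 → -73 → -76.
Putting the parts together: [6,-73] and then [-1,-76].

[6,-73], [-1,-76]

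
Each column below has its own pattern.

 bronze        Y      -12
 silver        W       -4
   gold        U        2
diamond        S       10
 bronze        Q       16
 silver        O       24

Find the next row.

gold  M  30

Rank: repeats bronze → silver → gold → diamond; bronze, silver, gold, diamond, bronze, silver → gold.
Letter — letters move back 2 places in the alphabet: Y, W, U, S, Q, O → M.
Third component — alternating steps +8, +6, +8, +6, …: -12, -4, 2, 10, 16, 24 → 30.
Combining the parts gives gold  M  30.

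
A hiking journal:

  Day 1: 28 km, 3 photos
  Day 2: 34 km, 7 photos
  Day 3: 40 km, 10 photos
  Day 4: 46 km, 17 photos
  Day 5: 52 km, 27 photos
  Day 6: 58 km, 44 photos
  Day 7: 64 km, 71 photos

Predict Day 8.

Km goes 28, 34, 40, 46, 52, 58, 64 → 70 (+6 each step).
Photos — each term is the sum of the two before it: 3, 7, 10, 17, 27, 44, 71 → 115.
Combining the parts gives 70 km, 115 photos.

70 km, 115 photos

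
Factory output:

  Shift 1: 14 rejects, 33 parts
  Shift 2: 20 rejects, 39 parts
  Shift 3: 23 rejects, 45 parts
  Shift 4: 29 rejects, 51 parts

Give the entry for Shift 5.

32 rejects, 57 parts

Rejects — alternating steps +6, +3, +6, +3, …: 14, 20, 23, 29 → 32.
Parts: +6 each step; 33, 39, 45, 51 → 57.
So the next row is 32 rejects, 57 parts.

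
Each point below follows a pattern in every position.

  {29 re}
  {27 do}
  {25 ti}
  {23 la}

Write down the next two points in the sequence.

First part: −2 each step; 29, 27, 25, 23 → 21 → 19.
Note: runs backward through the solfège scale do→ti, so re, do, ti, la → sol → fa.
So the next two points are {21 sol} and {19 fa}.

{21 sol}, {19 fa}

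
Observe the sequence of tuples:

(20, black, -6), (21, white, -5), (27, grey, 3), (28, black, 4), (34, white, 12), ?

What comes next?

(35, grey, 13)

For the first part, alternating steps +1, +6, +1, +6, …: 20, 21, 27, 28, 34 → 35.
Shade: black, white, grey, black, white → grey (repeats black → white → grey).
Third part goes -6, -5, 3, 4, 12 → 13 (alternating steps +1, +8, +1, +8, …).
Combining the parts gives (35, grey, 13).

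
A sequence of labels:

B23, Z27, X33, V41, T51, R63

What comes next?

For the letter, letters move back 2 places in the alphabet, wrapping A→Z: B, Z, X, V, T, R → P.
Second component: 23, 27, 33, 41, 51, 63 → 77 (differences are 4, 6, 8, … (increasing by 2 each time)).
Combining the parts gives P77.

P77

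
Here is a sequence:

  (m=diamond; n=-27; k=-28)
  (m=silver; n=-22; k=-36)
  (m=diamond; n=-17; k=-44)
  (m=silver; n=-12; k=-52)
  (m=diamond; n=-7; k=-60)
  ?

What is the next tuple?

M: diamond, silver, diamond, silver, diamond → silver (alternates diamond ↔ silver).
For the n, +5 each step: -27, -22, -17, -12, -7 → -2.
K goes -28, -36, -44, -52, -60 → -68 (−8 each step).
So the next tuple is (m=silver; n=-2; k=-68).

(m=silver; n=-2; k=-68)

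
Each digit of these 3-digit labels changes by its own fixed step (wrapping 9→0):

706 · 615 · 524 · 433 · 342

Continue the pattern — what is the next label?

First digit: 7, 6, 5, 4, 3 → 2 (−1 each step, mod 10).
Second digit goes 0, 1, 2, 3, 4 → 5 (+1 each step, mod 10).
Third digit: −1 each step, mod 10, so 6, 5, 4, 3, 2 → 1.
Putting it together: 251.

251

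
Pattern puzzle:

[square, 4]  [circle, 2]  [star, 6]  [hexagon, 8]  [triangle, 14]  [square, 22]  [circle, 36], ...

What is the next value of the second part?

58

Second part: each term is the sum of the two before it; 4, 2, 6, 8, 14, 22, 36 → 58.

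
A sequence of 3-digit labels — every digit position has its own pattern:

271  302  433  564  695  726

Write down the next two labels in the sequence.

857, 988

First digit goes 2, 3, 4, 5, 6, 7 → 8 → 9 (+1 each step, mod 10).
Second digit: +3 each step, mod 10; 7, 0, 3, 6, 9, 2 → 5 → 8.
Third digit goes 1, 2, 3, 4, 5, 6 → 7 → 8 (+1 each step, mod 10).
So the next two labels are 857 and 988.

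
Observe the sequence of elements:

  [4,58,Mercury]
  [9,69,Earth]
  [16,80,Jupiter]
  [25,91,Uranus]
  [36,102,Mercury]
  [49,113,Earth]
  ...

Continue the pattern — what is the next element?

[64,124,Jupiter]

First component goes 4, 9, 16, 25, 36, 49 → 64 (perfect squares: 2², 3², 4², …).
For the second component, +11 each step: 58, 69, 80, 91, 102, 113 → 124.
Planet: repeats Mercury → Earth → Jupiter → Uranus; Mercury, Earth, Jupiter, Uranus, Mercury, Earth → Jupiter.
Combining the parts gives [64,124,Jupiter].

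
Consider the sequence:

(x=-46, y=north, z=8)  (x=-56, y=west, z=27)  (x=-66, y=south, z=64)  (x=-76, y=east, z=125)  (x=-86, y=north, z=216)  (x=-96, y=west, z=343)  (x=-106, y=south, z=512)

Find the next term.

(x=-116, y=east, z=729)

X: -46, -56, -66, -76, -86, -96, -106 → -116 (−10 each step).
Y: repeats north → west → south → east; north, west, south, east, north, west, south → east.
Z: 8, 27, 64, 125, 216, 343, 512 → 729 (perfect cubes: 2³, 3³, 4³, …).
So the next term is (x=-116, y=east, z=729).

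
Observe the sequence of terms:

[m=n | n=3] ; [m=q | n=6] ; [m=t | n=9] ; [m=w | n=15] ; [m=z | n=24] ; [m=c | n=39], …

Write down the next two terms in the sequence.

M: letters move forward 3 places in the alphabet, wrapping Z→A; n, q, t, w, z, c → f → i.
N goes 3, 6, 9, 15, 24, 39 → 63 → 102 (each term is the sum of the two before it).
So the next two terms are [m=f | n=63] and [m=i | n=102].

[m=f | n=63], [m=i | n=102]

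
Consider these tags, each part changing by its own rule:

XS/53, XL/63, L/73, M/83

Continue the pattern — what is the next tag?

Size: runs backward through clothing sizes XS→XL; XS, XL, L, M → S.
For the second component, +10 each step: 53, 63, 73, 83 → 93.
Putting it together: S/93.

S/93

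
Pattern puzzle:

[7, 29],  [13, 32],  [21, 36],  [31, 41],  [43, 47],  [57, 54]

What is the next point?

First entry goes 7, 13, 21, 31, 43, 57 → 73 (differences are 6, 8, 10, … (increasing by 2 each time)).
Second entry: 29, 32, 36, 41, 47, 54 → 62 (differences are 3, 4, 5, … (increasing by 1 each time)).
So the next point is [73, 62].

[73, 62]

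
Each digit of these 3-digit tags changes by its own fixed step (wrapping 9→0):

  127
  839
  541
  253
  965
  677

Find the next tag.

First digit: −3 each step, mod 10, so 1, 8, 5, 2, 9, 6 → 3.
Second digit — +1 each step, mod 10: 2, 3, 4, 5, 6, 7 → 8.
For the third digit, +2 each step, mod 10: 7, 9, 1, 3, 5, 7 → 9.
Combining the parts gives 389.

389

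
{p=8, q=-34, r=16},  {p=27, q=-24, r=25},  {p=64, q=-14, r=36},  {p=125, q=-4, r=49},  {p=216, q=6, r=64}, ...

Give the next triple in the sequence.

{p=343, q=16, r=81}

P — perfect cubes: 2³, 3³, 4³, …: 8, 27, 64, 125, 216 → 343.
Q — +10 each step: -34, -24, -14, -4, 6 → 16.
R: perfect squares: 4², 5², 6², …, so 16, 25, 36, 49, 64 → 81.
So the next triple is {p=343, q=16, r=81}.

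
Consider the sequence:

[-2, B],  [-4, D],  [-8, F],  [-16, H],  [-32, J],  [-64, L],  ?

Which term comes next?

[-128, N]

For the first entry, ×2 each step: -2, -4, -8, -16, -32, -64 → -128.
Letter goes B, D, F, H, J, L → N (letters move forward 2 places in the alphabet).
Combining the parts gives [-128, N].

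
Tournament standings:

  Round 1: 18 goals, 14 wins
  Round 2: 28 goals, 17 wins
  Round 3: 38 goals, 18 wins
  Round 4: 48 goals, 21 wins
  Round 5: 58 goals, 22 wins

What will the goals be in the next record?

For the goals, +10 each step: 18, 28, 38, 48, 58 → 68.
Wins: alternating steps +3, +1, +3, +1, …; 14, 17, 18, 21, 22 → 25.

68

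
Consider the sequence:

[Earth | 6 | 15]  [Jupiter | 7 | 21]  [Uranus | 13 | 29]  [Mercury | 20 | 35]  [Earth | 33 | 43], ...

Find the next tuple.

For the planet, repeats Earth → Jupiter → Uranus → Mercury: Earth, Jupiter, Uranus, Mercury, Earth → Jupiter.
Second part: 6, 7, 13, 20, 33 → 53 (each term is the sum of the two before it).
For the third part, alternating steps +6, +8, +6, +8, …: 15, 21, 29, 35, 43 → 49.
Putting it together: [Jupiter | 53 | 49].

[Jupiter | 53 | 49]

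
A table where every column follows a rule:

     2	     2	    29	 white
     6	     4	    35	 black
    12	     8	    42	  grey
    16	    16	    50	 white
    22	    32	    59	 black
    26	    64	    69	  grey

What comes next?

First component — alternating steps +4, +6, +4, +6, …: 2, 6, 12, 16, 22, 26 → 32.
For the second component, ×2 each step: 2, 4, 8, 16, 32, 64 → 128.
Third component: differences are 6, 7, 8, … (increasing by 1 each time); 29, 35, 42, 50, 59, 69 → 80.
Shade goes white, black, grey, white, black, grey → white (repeats white → black → grey).
Combining the parts gives 32  128  80  white.

32  128  80  white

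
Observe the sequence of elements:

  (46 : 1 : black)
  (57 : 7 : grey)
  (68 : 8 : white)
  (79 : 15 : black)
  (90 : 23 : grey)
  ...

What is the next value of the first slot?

101

First slot: +11 each step; 46, 57, 68, 79, 90 → 101.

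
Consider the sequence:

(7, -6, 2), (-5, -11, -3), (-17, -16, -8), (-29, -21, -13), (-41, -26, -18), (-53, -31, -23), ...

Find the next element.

(-65, -36, -28)

First component goes 7, -5, -17, -29, -41, -53 → -65 (−12 each step).
Second component: −5 each step, so -6, -11, -16, -21, -26, -31 → -36.
Third component: 2, -3, -8, -13, -18, -23 → -28 (always 8 more than the second component).
Putting it together: (-65, -36, -28).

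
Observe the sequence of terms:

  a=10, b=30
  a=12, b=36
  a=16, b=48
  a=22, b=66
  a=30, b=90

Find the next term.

A: differences are 2, 4, 6, … (increasing by 2 each time), so 10, 12, 16, 22, 30 → 40.
B: always 3 × the a; 30, 36, 48, 66, 90 → 120.
Combining the parts gives a=40, b=120.

a=40, b=120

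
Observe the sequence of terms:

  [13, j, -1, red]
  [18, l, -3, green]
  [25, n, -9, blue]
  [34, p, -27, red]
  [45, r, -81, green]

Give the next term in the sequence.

[58, t, -243, blue]

First part — differences are 5, 7, 9, … (increasing by 2 each time): 13, 18, 25, 34, 45 → 58.
For the letter, letters move forward 2 places in the alphabet: j, l, n, p, r → t.
Third part — ×3 each step: -1, -3, -9, -27, -81 → -243.
For the colour, repeats red → green → blue: red, green, blue, red, green → blue.
Putting it together: [58, t, -243, blue].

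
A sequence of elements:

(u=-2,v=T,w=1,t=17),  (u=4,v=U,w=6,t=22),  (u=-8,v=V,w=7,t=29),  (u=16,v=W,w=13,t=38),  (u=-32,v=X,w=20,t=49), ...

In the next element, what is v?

U: ×(-2) each step; -2, 4, -8, 16, -32 → 64.
V: letters move forward 1 place in the alphabet; T, U, V, W, X → Y.
W — each term is the sum of the two before it: 1, 6, 7, 13, 20 → 33.
T — differences are 5, 7, 9, … (increasing by 2 each time): 17, 22, 29, 38, 49 → 62.

Y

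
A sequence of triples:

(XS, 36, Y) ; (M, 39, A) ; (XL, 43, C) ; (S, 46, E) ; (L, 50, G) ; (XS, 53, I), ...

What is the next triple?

Size: repeats XS → M → XL → S → L; XS, M, XL, S, L, XS → M.
Second coordinate: alternating steps +3, +4, +3, +4, …; 36, 39, 43, 46, 50, 53 → 57.
Letter: letters move forward 2 places in the alphabet, wrapping Z→A; Y, A, C, E, G, I → K.
Combining the parts gives (M, 57, K).

(M, 57, K)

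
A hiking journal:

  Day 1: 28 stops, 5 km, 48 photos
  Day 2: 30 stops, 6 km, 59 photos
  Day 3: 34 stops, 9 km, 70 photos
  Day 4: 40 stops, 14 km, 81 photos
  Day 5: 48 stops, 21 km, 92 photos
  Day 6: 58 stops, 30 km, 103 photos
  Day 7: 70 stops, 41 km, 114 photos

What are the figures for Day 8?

84 stops, 54 km, 125 photos

For the stops, differences are 2, 4, 6, … (increasing by 2 each time): 28, 30, 34, 40, 48, 58, 70 → 84.
Km — differences are 1, 3, 5, … (increasing by 2 each time): 5, 6, 9, 14, 21, 30, 41 → 54.
Photos — +11 each step: 48, 59, 70, 81, 92, 103, 114 → 125.
So the next line is 84 stops, 54 km, 125 photos.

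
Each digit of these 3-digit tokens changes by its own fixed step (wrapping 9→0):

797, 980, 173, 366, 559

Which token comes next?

742

For the first digit, +2 each step, mod 10: 7, 9, 1, 3, 5 → 7.
Second digit — −1 each step, mod 10: 9, 8, 7, 6, 5 → 4.
Third digit: 7, 0, 3, 6, 9 → 2 (+3 each step, mod 10).
So the next token is 742.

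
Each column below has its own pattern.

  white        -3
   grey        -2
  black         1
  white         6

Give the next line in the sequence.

For the shade, repeats white → grey → black: white, grey, black, white → grey.
Second component: -3, -2, 1, 6 → 13 (differences are 1, 3, 5, … (increasing by 2 each time)).
So the next line is grey  13.

grey  13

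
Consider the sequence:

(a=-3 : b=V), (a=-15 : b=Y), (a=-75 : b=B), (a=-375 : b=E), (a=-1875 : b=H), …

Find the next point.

A goes -3, -15, -75, -375, -1875 → -9375 (×5 each step).
B: V, Y, B, E, H → K (letters move forward 3 places in the alphabet, wrapping Z→A).
Combining the parts gives (a=-9375 : b=K).

(a=-9375 : b=K)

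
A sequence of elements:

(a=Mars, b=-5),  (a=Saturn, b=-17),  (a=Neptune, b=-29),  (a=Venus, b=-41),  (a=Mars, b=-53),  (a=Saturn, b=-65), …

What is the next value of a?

A goes Mars, Saturn, Neptune, Venus, Mars, Saturn → Neptune (repeats Mars → Saturn → Neptune → Venus).

Neptune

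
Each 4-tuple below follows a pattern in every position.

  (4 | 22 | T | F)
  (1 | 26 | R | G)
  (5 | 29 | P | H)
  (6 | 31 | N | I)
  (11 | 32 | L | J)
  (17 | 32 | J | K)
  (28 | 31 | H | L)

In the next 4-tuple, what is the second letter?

For the second letter, letters move forward 1 place in the alphabet: F, G, H, I, J, K, L → M.

M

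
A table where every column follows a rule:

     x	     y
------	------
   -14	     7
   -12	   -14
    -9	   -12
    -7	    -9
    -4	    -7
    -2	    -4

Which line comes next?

1  -2

Column x goes -14, -12, -9, -7, -4, -2 → 1 (alternating steps +2, +3, +2, +3, …).
Column y: always the previous value of the column x, so 7, -14, -12, -9, -7, -4 → -2.
Putting it together: 1  -2.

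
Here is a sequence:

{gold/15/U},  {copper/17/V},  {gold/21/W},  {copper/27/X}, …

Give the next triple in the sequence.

{gold/35/Y}

Metal goes gold, copper, gold, copper → gold (alternates gold ↔ copper).
Second slot: differences are 2, 4, 6, … (increasing by 2 each time); 15, 17, 21, 27 → 35.
Letter: U, V, W, X → Y (letters move forward 1 place in the alphabet).
Putting it together: {gold/35/Y}.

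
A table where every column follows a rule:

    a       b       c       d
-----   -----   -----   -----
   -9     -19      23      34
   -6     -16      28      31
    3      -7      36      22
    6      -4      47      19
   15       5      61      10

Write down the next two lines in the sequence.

18  8  78  7; 27  17  98  -2

Column a goes -9, -6, 3, 6, 15 → 18 → 27 (alternating steps +3, +9, +3, +9, …).
Column b goes -19, -16, -7, -4, 5 → 8 → 17 (alternating steps +3, +9, +3, +9, …).
For the column c, differences are 5, 8, 11, … (increasing by 3 each time): 23, 28, 36, 47, 61 → 78 → 98.
Column d goes 34, 31, 22, 19, 10 → 7 → -2 (together with the column b always sums to 15).
So the next two lines are 18  8  78  7 and 27  17  98  -2.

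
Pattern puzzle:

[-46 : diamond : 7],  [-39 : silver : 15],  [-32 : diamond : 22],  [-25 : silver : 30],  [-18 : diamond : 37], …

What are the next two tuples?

[-11 : silver : 45], [-4 : diamond : 52]

First component: -46, -39, -32, -25, -18 → -11 → -4 (+7 each step).
Rank: diamond, silver, diamond, silver, diamond → silver → diamond (alternates diamond ↔ silver).
Third component: alternating steps +8, +7, +8, +7, …, so 7, 15, 22, 30, 37 → 45 → 52.
Putting the parts together: [-11 : silver : 45] and then [-4 : diamond : 52].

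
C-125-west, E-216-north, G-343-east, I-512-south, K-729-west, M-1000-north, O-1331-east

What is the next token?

For the letter, letters move forward 2 places in the alphabet: C, E, G, I, K, M, O → Q.
Second component — perfect cubes: 5³, 6³, 7³, …: 125, 216, 343, 512, 729, 1000, 1331 → 1728.
For the direction, repeats west → north → east → south: west, north, east, south, west, north, east → south.
So the next token is Q-1728-south.

Q-1728-south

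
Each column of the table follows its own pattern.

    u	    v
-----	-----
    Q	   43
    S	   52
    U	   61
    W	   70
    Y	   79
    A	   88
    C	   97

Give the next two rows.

E  106; G  115

Column u goes Q, S, U, W, Y, A, C → E → G (letters move forward 2 places in the alphabet, wrapping Z→A).
Column v: +9 each step; 43, 52, 61, 70, 79, 88, 97 → 106 → 115.
Putting the parts together: E  106 and then G  115.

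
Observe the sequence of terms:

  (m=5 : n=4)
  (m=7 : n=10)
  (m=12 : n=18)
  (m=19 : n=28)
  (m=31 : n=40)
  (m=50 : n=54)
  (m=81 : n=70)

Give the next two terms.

M goes 5, 7, 12, 19, 31, 50, 81 → 131 → 212 (each term is the sum of the two before it).
N: 4, 10, 18, 28, 40, 54, 70 → 88 → 108 (differences are 6, 8, 10, … (increasing by 2 each time)).
Putting the parts together: (m=131 : n=88) and then (m=212 : n=108).

(m=131 : n=88), (m=212 : n=108)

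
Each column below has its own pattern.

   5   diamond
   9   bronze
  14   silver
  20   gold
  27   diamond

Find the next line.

First component: differences are 4, 5, 6, … (increasing by 1 each time); 5, 9, 14, 20, 27 → 35.
Rank: diamond, bronze, silver, gold, diamond → bronze (repeats diamond → bronze → silver → gold).
Combining the parts gives 35  bronze.

35  bronze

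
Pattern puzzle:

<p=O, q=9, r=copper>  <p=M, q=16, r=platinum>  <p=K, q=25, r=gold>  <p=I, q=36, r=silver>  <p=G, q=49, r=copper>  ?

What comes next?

P goes O, M, K, I, G → E (letters move back 2 places in the alphabet).
Q: perfect squares: 3², 4², 5², …; 9, 16, 25, 36, 49 → 64.
For the r, repeats copper → platinum → gold → silver: copper, platinum, gold, silver, copper → platinum.
Combining the parts gives <p=E, q=64, r=platinum>.

<p=E, q=64, r=platinum>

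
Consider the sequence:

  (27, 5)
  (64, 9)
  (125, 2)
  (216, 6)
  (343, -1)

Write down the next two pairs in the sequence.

(512, 3), (729, -4)

For the first entry, perfect cubes: 3³, 4³, 5³, …: 27, 64, 125, 216, 343 → 512 → 729.
Second entry: 5, 9, 2, 6, -1 → 3 → -4 (alternating steps +4, −7, +4, −7, …).
Putting the parts together: (512, 3) and then (729, -4).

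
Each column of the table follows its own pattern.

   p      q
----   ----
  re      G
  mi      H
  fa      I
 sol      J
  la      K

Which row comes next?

ti  L

Column p: re, mi, fa, sol, la → ti (runs through the solfège scale do→ti).
Column q: letters move forward 1 place in the alphabet; G, H, I, J, K → L.
So the next row is ti  L.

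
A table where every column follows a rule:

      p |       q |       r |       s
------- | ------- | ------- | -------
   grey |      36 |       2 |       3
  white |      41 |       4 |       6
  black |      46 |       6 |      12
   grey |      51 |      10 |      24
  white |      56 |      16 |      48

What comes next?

black  61  26  96

For the column p, repeats grey → white → black: grey, white, black, grey, white → black.
For the column q, +5 each step: 36, 41, 46, 51, 56 → 61.
Column r goes 2, 4, 6, 10, 16 → 26 (each term is the sum of the two before it).
Column s: ×2 each step; 3, 6, 12, 24, 48 → 96.
Combining the parts gives black  61  26  96.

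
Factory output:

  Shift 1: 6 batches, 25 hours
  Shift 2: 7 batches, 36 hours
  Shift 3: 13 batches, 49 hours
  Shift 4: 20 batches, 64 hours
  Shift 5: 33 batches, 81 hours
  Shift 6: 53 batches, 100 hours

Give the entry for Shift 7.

Batches — each term is the sum of the two before it: 6, 7, 13, 20, 33, 53 → 86.
Hours goes 25, 36, 49, 64, 81, 100 → 121 (perfect squares: 5², 6², 7², …).
Combining the parts gives 86 batches, 121 hours.

86 batches, 121 hours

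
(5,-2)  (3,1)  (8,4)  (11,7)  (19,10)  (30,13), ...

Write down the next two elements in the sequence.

First value: each term is the sum of the two before it; 5, 3, 8, 11, 19, 30 → 49 → 79.
Second value: -2, 1, 4, 7, 10, 13 → 16 → 19 (+3 each step).
So the next two elements are (49,16) and (79,19).

(49,16), (79,19)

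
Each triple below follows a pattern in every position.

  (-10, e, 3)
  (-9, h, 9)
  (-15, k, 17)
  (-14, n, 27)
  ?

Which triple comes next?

(-20, q, 39)

First component goes -10, -9, -15, -14 → -20 (alternating steps +1, −6, +1, −6, …).
Letter: e, h, k, n → q (letters move forward 3 places in the alphabet).
Third component: differences are 6, 8, 10, … (increasing by 2 each time), so 3, 9, 17, 27 → 39.
So the next triple is (-20, q, 39).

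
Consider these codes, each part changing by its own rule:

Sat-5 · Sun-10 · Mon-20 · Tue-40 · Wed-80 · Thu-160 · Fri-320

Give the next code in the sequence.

Sat-640

Day — runs through the weekdays Mon→Sun: Sat, Sun, Mon, Tue, Wed, Thu, Fri → Sat.
Second component goes 5, 10, 20, 40, 80, 160, 320 → 640 (×2 each step).
Putting it together: Sat-640.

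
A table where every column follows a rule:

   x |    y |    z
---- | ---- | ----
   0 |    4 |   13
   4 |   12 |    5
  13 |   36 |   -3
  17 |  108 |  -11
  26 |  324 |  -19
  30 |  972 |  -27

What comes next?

39  2916  -35

For the column x, alternating steps +4, +9, +4, +9, …: 0, 4, 13, 17, 26, 30 → 39.
Column y goes 4, 12, 36, 108, 324, 972 → 2916 (×3 each step).
Column z: 13, 5, -3, -11, -19, -27 → -35 (−8 each step).
Putting it together: 39  2916  -35.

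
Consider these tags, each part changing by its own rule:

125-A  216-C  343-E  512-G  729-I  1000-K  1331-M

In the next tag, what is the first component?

First component: perfect cubes: 5³, 6³, 7³, …, so 125, 216, 343, 512, 729, 1000, 1331 → 1728.

1728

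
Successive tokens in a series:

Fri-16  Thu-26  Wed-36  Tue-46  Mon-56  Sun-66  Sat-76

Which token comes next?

Fri-86

Day: runs backward through the weekdays Mon→Sun; Fri, Thu, Wed, Tue, Mon, Sun, Sat → Fri.
Second component — +10 each step: 16, 26, 36, 46, 56, 66, 76 → 86.
Putting it together: Fri-86.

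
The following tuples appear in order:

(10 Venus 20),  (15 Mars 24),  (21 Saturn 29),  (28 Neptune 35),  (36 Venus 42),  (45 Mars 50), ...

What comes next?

(55 Saturn 59)

First entry: differences are 5, 6, 7, … (increasing by 1 each time); 10, 15, 21, 28, 36, 45 → 55.
Planet: Venus, Mars, Saturn, Neptune, Venus, Mars → Saturn (repeats Venus → Mars → Saturn → Neptune).
Third entry goes 20, 24, 29, 35, 42, 50 → 59 (differences are 4, 5, 6, … (increasing by 1 each time)).
Combining the parts gives (55 Saturn 59).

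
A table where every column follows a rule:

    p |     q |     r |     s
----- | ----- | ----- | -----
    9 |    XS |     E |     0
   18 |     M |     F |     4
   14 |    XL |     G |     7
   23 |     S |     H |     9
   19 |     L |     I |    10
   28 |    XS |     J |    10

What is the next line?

Column p: alternating steps +9, −4, +9, −4, …; 9, 18, 14, 23, 19, 28 → 24.
Column q goes XS, M, XL, S, L, XS → M (repeats XS → M → XL → S → L).
Column r goes E, F, G, H, I, J → K (letters move forward 1 place in the alphabet).
Column s: differences are 4, 3, 2, … (decreasing by 1 each time); 0, 4, 7, 9, 10, 10 → 9.
Putting it together: 24  M  K  9.

24  M  K  9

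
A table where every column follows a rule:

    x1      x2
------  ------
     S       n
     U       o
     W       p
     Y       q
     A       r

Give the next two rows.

C  s; E  t

Column x1: S, U, W, Y, A → C → E (letters move forward 2 places in the alphabet, wrapping Z→A).
Column x2 — letters move forward 1 place in the alphabet: n, o, p, q, r → s → t.
So the next two rows are C  s and E  t.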